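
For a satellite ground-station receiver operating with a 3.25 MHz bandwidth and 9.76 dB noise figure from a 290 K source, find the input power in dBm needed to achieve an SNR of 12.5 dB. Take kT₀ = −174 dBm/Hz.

−86.6 dBm

Sensitivity = −174 + 10 log₁₀(B) + NF + SNR_min
= −174 + 65.12 + 9.76 + 12.5
= −86.62 dBm → −86.6 dBm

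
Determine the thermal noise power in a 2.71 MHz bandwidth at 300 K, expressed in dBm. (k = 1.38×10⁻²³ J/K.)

P_n = kTB = 1.38×10⁻²³ × 300 × 2.71×10⁶ = 1.12×10⁻¹⁴ W
In dBm: 10 log₁₀(1.12×10⁻¹⁴ / 10⁻³) = −109.5 dBm

−109.5 dBm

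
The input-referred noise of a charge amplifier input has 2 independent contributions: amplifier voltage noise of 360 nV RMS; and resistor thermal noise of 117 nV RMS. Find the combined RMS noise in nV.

379 nV

Uncorrelated sources add in power (mean-square): V_tot = √(ΣV_i²)
V_tot = √[(3.60×10⁻⁷)² + (1.17×10⁻⁷)²] = 3.79×10⁻⁷ V = 379 nV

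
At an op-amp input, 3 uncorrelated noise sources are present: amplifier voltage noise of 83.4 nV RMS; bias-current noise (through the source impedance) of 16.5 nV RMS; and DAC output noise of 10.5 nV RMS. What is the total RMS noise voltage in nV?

Uncorrelated sources add in power (mean-square): V_tot = √(ΣV_i²)
V_tot = √[(8.34×10⁻⁸)² + (1.65×10⁻⁸)² + (1.05×10⁻⁸)²] = 8.57×10⁻⁸ V = 85.7 nV

85.7 nV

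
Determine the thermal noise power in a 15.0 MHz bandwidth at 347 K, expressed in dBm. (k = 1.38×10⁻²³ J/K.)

−101.4 dBm

P_n = kTB = 1.38×10⁻²³ × 347 × 1.50×10⁷ = 7.18×10⁻¹⁴ W
In dBm: 10 log₁₀(7.18×10⁻¹⁴ / 10⁻³) = −101.4 dBm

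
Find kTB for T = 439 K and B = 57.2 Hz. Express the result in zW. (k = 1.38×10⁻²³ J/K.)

P_n = kTB = 1.38×10⁻²³ × 439 × 5.72×10¹ = 3.47×10⁻¹⁹ W = 347 zW

347 zW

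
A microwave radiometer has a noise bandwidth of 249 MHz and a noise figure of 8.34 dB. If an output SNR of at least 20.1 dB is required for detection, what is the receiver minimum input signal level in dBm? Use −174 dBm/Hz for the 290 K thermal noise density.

−61.6 dBm

Sensitivity = −174 + 10 log₁₀(B) + NF + SNR_min
= −174 + 83.96 + 8.34 + 20.1
= −61.60 dBm → −61.6 dBm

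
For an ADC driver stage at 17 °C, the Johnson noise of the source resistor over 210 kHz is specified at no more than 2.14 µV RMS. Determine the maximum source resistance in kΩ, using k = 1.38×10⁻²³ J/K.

1.36 kΩ

T = 17 °C + 273.15 = 290.15 K
Johnson–Nyquist: V_n = √(4kTRB) ⇒ R = V_n² / (4kTB)
4kTB = 4 × 1.38×10⁻²³ × 290.15 × 2.10×10⁵ = 3.36×10⁻¹⁵
R = (2.14×10⁻⁶)² / 3.36×10⁻¹⁵ = 1.36×10³ Ω = 1.36 kΩ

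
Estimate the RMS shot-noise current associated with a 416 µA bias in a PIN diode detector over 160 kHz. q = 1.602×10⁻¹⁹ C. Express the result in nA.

4.62 nA

I_n = √(2qI·B)
2qI·B = 2 × 1.602×10⁻¹⁹ × 4.16×10⁻⁴ × 1.60×10⁵ = 2.13×10⁻¹⁷ A²
I_n = √(2.13×10⁻¹⁷) = 4.62×10⁻⁹ A = 4.62 nA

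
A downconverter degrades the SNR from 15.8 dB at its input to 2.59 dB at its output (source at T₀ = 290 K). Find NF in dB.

NF (dB) = SNR_in(dB) − SNR_out(dB) when the source is at T₀
NF = 15.8 − 2.59 = 13.21 dB

13.21 dB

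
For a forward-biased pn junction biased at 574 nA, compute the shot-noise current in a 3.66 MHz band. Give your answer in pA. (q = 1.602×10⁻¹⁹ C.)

820 pA

I_n = √(2qI·B)
2qI·B = 2 × 1.602×10⁻¹⁹ × 5.74×10⁻⁷ × 3.66×10⁶ = 6.73×10⁻¹⁹ A²
I_n = √(6.73×10⁻¹⁹) = 8.20×10⁻¹⁰ A = 820 pA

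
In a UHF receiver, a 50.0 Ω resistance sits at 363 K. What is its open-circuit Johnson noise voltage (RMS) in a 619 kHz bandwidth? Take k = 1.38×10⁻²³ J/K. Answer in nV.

V_n = √(4kTRB)
4kTRB = 4 × 1.38×10⁻²³ × 363 × 5.00×10¹ × 6.19×10⁵ = 6.20×10⁻¹³ V²
V_n = √(6.20×10⁻¹³) = 7.88×10⁻⁷ V = 788 nV

788 nV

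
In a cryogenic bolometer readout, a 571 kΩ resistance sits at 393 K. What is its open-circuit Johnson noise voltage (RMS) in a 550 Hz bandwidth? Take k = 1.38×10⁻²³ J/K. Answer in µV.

V_n = √(4kTRB)
4kTRB = 4 × 1.38×10⁻²³ × 393 × 5.71×10⁵ × 5.50×10² = 6.81×10⁻¹² V²
V_n = √(6.81×10⁻¹²) = 2.61×10⁻⁶ V = 2.61 µV

2.61 µV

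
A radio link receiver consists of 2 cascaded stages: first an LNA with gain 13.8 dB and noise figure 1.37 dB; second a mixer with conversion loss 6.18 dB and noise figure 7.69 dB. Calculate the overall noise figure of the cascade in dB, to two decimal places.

Convert to linear (a loss of L dB is a gain of −L dB): F_i = 10^(NF_i/10), G_i = 10^(G_i,dB/10)
  Stage 1: F_1 = 10^(1.37/10) = 1.371, G_1 = 10^(13.8/10) = 23.99
  Stage 2: F_2 = 10^(7.69/10) = 5.875, G_2 = 10^(−6.18/10) = 0.2410
Friis cascade:
  F = 1.371 + (5.875 − 1)/23.99 = 1.574
NF = 10 log₁₀(1.574) = 1.97 dB

1.97 dB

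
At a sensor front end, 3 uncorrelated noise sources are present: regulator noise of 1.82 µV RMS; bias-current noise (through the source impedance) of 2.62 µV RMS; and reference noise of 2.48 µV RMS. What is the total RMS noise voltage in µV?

4.04 µV

Uncorrelated sources add in power (mean-square): V_tot = √(ΣV_i²)
V_tot = √[(1.82×10⁻⁶)² + (2.62×10⁻⁶)² + (2.48×10⁻⁶)²] = 4.04×10⁻⁶ V = 4.04 µV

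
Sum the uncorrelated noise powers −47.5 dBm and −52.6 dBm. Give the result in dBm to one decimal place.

−46.3 dBm

Convert to linear, add, convert back:
P₁ = 1.78×10⁻⁸ W, P₂ = 5.50×10⁻⁹ W
P_tot = 2.33×10⁻⁸ W → 10 log₁₀(P_tot / 10⁻³) = −46.3 dBm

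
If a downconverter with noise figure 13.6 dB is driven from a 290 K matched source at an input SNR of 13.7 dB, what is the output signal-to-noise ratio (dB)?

0.1 dB

By definition F = SNR_in/SNR_out, so in dB: SNR_out = SNR_in − NF
SNR_out = 13.7 − 13.6 = 0.1 dB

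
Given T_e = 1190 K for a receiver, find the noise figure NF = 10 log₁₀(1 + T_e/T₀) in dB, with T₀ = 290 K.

7.08 dB

F = 1 + T_e/T₀ = 1 + 1190/290 = 5.10345
NF = 10 log₁₀(5.10345) = 7.08 dB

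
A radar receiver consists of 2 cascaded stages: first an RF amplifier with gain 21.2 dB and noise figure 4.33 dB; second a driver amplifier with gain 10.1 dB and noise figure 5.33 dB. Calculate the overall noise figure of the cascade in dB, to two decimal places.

4.36 dB

Convert to linear (a loss of L dB is a gain of −L dB): F_i = 10^(NF_i/10), G_i = 10^(G_i,dB/10)
  Stage 1: F_1 = 10^(4.33/10) = 2.710, G_1 = 10^(21.2/10) = 131.8
  Stage 2: F_2 = 10^(5.33/10) = 3.412, G_2 = 10^(10.1/10) = 10.23
Friis cascade:
  F = 2.710 + (3.412 − 1)/131.8 = 2.728
NF = 10 log₁₀(2.728) = 4.36 dB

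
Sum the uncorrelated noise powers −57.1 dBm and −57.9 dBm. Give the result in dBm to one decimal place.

−54.5 dBm

Convert to linear, add, convert back:
P₁ = 1.95×10⁻⁹ W, P₂ = 1.62×10⁻⁹ W
P_tot = 3.57×10⁻⁹ W → 10 log₁₀(P_tot / 10⁻³) = −54.5 dBm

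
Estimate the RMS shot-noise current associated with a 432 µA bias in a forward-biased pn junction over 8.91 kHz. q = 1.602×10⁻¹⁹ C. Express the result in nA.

I_n = √(2qI·B)
2qI·B = 2 × 1.602×10⁻¹⁹ × 4.32×10⁻⁴ × 8.91×10³ = 1.23×10⁻¹⁸ A²
I_n = √(1.23×10⁻¹⁸) = 1.11×10⁻⁹ A = 1.11 nA

1.11 nA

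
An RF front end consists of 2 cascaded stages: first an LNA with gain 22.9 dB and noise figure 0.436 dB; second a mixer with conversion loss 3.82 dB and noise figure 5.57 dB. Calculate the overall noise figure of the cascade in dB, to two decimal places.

0.49 dB

Convert to linear (a loss of L dB is a gain of −L dB): F_i = 10^(NF_i/10), G_i = 10^(G_i,dB/10)
  Stage 1: F_1 = 10^(0.436/10) = 1.106, G_1 = 10^(22.9/10) = 195.0
  Stage 2: F_2 = 10^(5.57/10) = 3.606, G_2 = 10^(−3.82/10) = 0.4150
Friis cascade:
  F = 1.106 + (3.606 − 1)/195.0 = 1.119
NF = 10 log₁₀(1.119) = 0.49 dB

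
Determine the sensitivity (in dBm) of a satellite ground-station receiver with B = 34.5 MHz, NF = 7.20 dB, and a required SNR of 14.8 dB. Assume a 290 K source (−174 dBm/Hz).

Sensitivity = −174 + 10 log₁₀(B) + NF + SNR_min
= −174 + 75.38 + 7.20 + 14.8
= −76.62 dBm → −76.6 dBm

−76.6 dBm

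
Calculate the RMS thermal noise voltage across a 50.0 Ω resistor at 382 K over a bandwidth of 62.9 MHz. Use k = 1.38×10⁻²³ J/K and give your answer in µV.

8.14 µV

V_n = √(4kTRB)
4kTRB = 4 × 1.38×10⁻²³ × 382 × 5.00×10¹ × 6.29×10⁷ = 6.63×10⁻¹¹ V²
V_n = √(6.63×10⁻¹¹) = 8.14×10⁻⁶ V = 8.14 µV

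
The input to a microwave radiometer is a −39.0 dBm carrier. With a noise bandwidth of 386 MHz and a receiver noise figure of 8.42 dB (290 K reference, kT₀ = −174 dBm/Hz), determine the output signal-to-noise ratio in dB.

Noise floor: N = −174 + 10 log₁₀(B) + NF
10 log₁₀(3.86×10⁸) = 85.87 dB
N = −174 + 85.87 + 8.42 = −79.71 dBm
SNR = P_sig − N = −39.0 − (−79.71) = 40.71 dB → 40.7 dB

40.7 dB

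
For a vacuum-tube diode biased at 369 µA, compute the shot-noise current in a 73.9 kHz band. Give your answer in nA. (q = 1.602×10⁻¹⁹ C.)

2.96 nA

I_n = √(2qI·B)
2qI·B = 2 × 1.602×10⁻¹⁹ × 3.69×10⁻⁴ × 7.39×10⁴ = 8.74×10⁻¹⁸ A²
I_n = √(8.74×10⁻¹⁸) = 2.96×10⁻⁹ A = 2.96 nA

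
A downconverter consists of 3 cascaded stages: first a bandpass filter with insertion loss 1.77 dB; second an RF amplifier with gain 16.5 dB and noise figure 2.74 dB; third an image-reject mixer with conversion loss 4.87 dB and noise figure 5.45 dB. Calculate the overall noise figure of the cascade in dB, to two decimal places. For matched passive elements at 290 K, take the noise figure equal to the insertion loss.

4.64 dB

Convert to linear (a loss of L dB is a gain of −L dB): F_i = 10^(NF_i/10), G_i = 10^(G_i,dB/10)
  Stage 1: F_1 = 10^(1.77/10) = 1.503, G_1 = 10^(−1.77/10) = 0.6653
  Stage 2: F_2 = 10^(2.74/10) = 1.879, G_2 = 10^(16.5/10) = 44.67
  Stage 3: F_3 = 10^(5.45/10) = 3.508, G_3 = 10^(−4.87/10) = 0.3258
Friis cascade:
  F = 1.503 + (1.879 − 1)/0.6653 + (3.508 − 1)/29.72 = 2.909
NF = 10 log₁₀(2.909) = 4.64 dB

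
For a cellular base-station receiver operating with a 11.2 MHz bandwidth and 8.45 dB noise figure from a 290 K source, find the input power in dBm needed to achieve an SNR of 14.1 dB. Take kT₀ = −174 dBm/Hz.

Sensitivity = −174 + 10 log₁₀(B) + NF + SNR_min
= −174 + 70.49 + 8.45 + 14.1
= −80.96 dBm → −81.0 dBm

−81.0 dBm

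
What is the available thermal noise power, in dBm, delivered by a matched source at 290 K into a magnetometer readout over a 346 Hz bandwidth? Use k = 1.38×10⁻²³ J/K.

−148.6 dBm

P_n = kTB = 1.38×10⁻²³ × 290 × 3.46×10² = 1.38×10⁻¹⁸ W
In dBm: 10 log₁₀(1.38×10⁻¹⁸ / 10⁻³) = −148.6 dBm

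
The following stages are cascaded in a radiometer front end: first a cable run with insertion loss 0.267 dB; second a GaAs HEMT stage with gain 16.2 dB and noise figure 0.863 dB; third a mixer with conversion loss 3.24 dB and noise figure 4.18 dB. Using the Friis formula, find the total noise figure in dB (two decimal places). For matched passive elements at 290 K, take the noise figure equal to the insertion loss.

1.27 dB

Convert to linear (a loss of L dB is a gain of −L dB): F_i = 10^(NF_i/10), G_i = 10^(G_i,dB/10)
  Stage 1: F_1 = 10^(0.267/10) = 1.063, G_1 = 10^(−0.267/10) = 0.9404
  Stage 2: F_2 = 10^(0.863/10) = 1.220, G_2 = 10^(16.2/10) = 41.69
  Stage 3: F_3 = 10^(4.18/10) = 2.618, G_3 = 10^(−3.24/10) = 0.4742
Friis cascade:
  F = 1.063 + (1.220 − 1)/0.9404 + (2.618 − 1)/39.20 = 1.338
NF = 10 log₁₀(1.338) = 1.27 dB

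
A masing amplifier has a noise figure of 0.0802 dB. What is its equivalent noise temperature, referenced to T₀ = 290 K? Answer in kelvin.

F = 10^(0.0802/10) = 1.01864
T_e = (F − 1)·T₀ = (1.01864 − 1) × 290 = 5.41 K

5.41 K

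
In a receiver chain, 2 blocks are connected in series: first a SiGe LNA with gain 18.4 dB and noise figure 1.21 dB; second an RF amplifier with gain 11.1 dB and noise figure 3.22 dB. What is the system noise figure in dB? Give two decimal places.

Convert to linear (a loss of L dB is a gain of −L dB): F_i = 10^(NF_i/10), G_i = 10^(G_i,dB/10)
  Stage 1: F_1 = 10^(1.21/10) = 1.321, G_1 = 10^(18.4/10) = 69.18
  Stage 2: F_2 = 10^(3.22/10) = 2.099, G_2 = 10^(11.1/10) = 12.88
Friis cascade:
  F = 1.321 + (2.099 − 1)/69.18 = 1.337
NF = 10 log₁₀(1.337) = 1.26 dB

1.26 dB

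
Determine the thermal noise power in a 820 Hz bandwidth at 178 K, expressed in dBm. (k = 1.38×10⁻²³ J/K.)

−147.0 dBm

P_n = kTB = 1.38×10⁻²³ × 178 × 8.20×10² = 2.01×10⁻¹⁸ W
In dBm: 10 log₁₀(2.01×10⁻¹⁸ / 10⁻³) = −147.0 dBm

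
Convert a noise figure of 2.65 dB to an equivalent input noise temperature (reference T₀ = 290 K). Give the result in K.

F = 10^(2.65/10) = 1.84077
T_e = (F − 1)·T₀ = (1.84077 − 1) × 290 = 244 K

244 K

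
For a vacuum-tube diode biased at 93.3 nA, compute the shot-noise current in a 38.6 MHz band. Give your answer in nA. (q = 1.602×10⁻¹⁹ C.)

1.07 nA

I_n = √(2qI·B)
2qI·B = 2 × 1.602×10⁻¹⁹ × 9.33×10⁻⁸ × 3.86×10⁷ = 1.15×10⁻¹⁸ A²
I_n = √(1.15×10⁻¹⁸) = 1.07×10⁻⁹ A = 1.07 nA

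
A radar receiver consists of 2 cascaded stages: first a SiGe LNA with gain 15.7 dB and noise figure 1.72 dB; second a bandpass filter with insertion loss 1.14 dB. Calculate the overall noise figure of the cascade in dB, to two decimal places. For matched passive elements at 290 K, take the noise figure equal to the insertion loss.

Convert to linear (a loss of L dB is a gain of −L dB): F_i = 10^(NF_i/10), G_i = 10^(G_i,dB/10)
  Stage 1: F_1 = 10^(1.72/10) = 1.486, G_1 = 10^(15.7/10) = 37.15
  Stage 2: F_2 = 10^(1.14/10) = 1.300, G_2 = 10^(−1.14/10) = 0.7691
Friis cascade:
  F = 1.486 + (1.300 − 1)/37.15 = 1.494
NF = 10 log₁₀(1.494) = 1.74 dB

1.74 dB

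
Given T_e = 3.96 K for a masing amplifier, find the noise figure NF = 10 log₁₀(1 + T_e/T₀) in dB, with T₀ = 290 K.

0.059 dB

F = 1 + T_e/T₀ = 1 + 3.96/290 = 1.01366
NF = 10 log₁₀(1.01366) = 0.059 dB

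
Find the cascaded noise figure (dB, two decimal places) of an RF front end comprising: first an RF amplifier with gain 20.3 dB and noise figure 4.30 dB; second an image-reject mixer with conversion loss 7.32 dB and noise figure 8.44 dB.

4.39 dB

Convert to linear (a loss of L dB is a gain of −L dB): F_i = 10^(NF_i/10), G_i = 10^(G_i,dB/10)
  Stage 1: F_1 = 10^(4.30/10) = 2.692, G_1 = 10^(20.3/10) = 107.2
  Stage 2: F_2 = 10^(8.44/10) = 6.982, G_2 = 10^(−7.32/10) = 0.1854
Friis cascade:
  F = 2.692 + (6.982 − 1)/107.2 = 2.747
NF = 10 log₁₀(2.747) = 4.39 dB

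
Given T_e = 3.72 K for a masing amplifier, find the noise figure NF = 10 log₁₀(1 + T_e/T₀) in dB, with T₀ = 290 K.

F = 1 + T_e/T₀ = 1 + 3.72/290 = 1.01283
NF = 10 log₁₀(1.01283) = 0.055 dB

0.055 dB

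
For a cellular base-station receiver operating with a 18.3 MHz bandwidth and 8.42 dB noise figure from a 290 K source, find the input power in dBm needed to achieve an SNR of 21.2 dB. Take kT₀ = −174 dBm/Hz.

−71.8 dBm

Sensitivity = −174 + 10 log₁₀(B) + NF + SNR_min
= −174 + 72.62 + 8.42 + 21.2
= −71.76 dBm → −71.8 dBm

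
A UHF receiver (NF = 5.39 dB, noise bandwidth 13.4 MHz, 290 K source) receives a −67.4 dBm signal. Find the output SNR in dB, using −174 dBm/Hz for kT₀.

Noise floor: N = −174 + 10 log₁₀(B) + NF
10 log₁₀(1.34×10⁷) = 71.27 dB
N = −174 + 71.27 + 5.39 = −97.34 dBm
SNR = P_sig − N = −67.4 − (−97.34) = 29.94 dB → 29.9 dB

29.9 dB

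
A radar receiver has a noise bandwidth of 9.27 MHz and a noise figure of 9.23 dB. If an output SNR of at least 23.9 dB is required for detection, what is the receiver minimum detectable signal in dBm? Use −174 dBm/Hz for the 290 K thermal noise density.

−71.2 dBm

Sensitivity = −174 + 10 log₁₀(B) + NF + SNR_min
= −174 + 69.67 + 9.23 + 23.9
= −71.20 dBm → −71.2 dBm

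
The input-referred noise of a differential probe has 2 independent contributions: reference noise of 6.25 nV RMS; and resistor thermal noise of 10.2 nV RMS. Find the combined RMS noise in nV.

12.0 nV

Uncorrelated sources add in power (mean-square): V_tot = √(ΣV_i²)
V_tot = √[(6.25×10⁻⁹)² + (1.02×10⁻⁸)²] = 1.20×10⁻⁸ V = 12.0 nV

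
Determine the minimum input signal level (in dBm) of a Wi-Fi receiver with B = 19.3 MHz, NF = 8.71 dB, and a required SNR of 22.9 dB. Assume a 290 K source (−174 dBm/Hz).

−69.5 dBm

Sensitivity = −174 + 10 log₁₀(B) + NF + SNR_min
= −174 + 72.86 + 8.71 + 22.9
= −69.53 dBm → −69.5 dBm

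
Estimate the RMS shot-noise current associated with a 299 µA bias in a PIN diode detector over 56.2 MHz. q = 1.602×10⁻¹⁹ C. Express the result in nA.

I_n = √(2qI·B)
2qI·B = 2 × 1.602×10⁻¹⁹ × 2.99×10⁻⁴ × 5.62×10⁷ = 5.38×10⁻¹⁵ A²
I_n = √(5.38×10⁻¹⁵) = 7.34×10⁻⁸ A = 73.4 nA

73.4 nA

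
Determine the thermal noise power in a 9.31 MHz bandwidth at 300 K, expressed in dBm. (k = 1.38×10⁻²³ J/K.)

P_n = kTB = 1.38×10⁻²³ × 300 × 9.31×10⁶ = 3.85×10⁻¹⁴ W
In dBm: 10 log₁₀(3.85×10⁻¹⁴ / 10⁻³) = −104.1 dBm

−104.1 dBm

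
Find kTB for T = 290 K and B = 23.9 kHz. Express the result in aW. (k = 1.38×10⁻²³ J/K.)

95.6 aW

P_n = kTB = 1.38×10⁻²³ × 290 × 2.39×10⁴ = 9.56×10⁻¹⁷ W = 95.6 aW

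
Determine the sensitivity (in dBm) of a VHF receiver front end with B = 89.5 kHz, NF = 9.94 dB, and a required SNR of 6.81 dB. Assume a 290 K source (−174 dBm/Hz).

Sensitivity = −174 + 10 log₁₀(B) + NF + SNR_min
= −174 + 49.52 + 9.94 + 6.81
= −107.73 dBm → −107.7 dBm

−107.7 dBm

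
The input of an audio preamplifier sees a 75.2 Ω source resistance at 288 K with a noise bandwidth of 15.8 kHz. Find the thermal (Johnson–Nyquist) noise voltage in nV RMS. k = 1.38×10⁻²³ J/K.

137 nV

V_n = √(4kTRB)
4kTRB = 4 × 1.38×10⁻²³ × 288 × 7.52×10¹ × 1.58×10⁴ = 1.89×10⁻¹⁴ V²
V_n = √(1.89×10⁻¹⁴) = 1.37×10⁻⁷ V = 137 nV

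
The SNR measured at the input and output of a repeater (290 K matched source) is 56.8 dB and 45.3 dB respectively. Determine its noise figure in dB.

NF (dB) = SNR_in(dB) − SNR_out(dB) when the source is at T₀
NF = 56.8 − 45.3 = 11.5 dB

11.5 dB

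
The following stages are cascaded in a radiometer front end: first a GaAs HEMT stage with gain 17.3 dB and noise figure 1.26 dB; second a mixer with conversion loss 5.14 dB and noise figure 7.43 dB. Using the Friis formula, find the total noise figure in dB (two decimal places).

Convert to linear (a loss of L dB is a gain of −L dB): F_i = 10^(NF_i/10), G_i = 10^(G_i,dB/10)
  Stage 1: F_1 = 10^(1.26/10) = 1.337, G_1 = 10^(17.3/10) = 53.70
  Stage 2: F_2 = 10^(7.43/10) = 5.534, G_2 = 10^(−5.14/10) = 0.3062
Friis cascade:
  F = 1.337 + (5.534 − 1)/53.70 = 1.421
NF = 10 log₁₀(1.421) = 1.53 dB

1.53 dB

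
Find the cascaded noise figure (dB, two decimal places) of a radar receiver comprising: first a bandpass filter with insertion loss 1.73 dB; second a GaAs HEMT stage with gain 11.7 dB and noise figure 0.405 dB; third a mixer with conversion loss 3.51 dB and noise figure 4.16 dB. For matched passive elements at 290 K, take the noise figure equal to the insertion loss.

Convert to linear (a loss of L dB is a gain of −L dB): F_i = 10^(NF_i/10), G_i = 10^(G_i,dB/10)
  Stage 1: F_1 = 10^(1.73/10) = 1.489, G_1 = 10^(−1.73/10) = 0.6714
  Stage 2: F_2 = 10^(0.405/10) = 1.098, G_2 = 10^(11.7/10) = 14.79
  Stage 3: F_3 = 10^(4.16/10) = 2.606, G_3 = 10^(−3.51/10) = 0.4457
Friis cascade:
  F = 1.489 + (1.098 − 1)/0.6714 + (2.606 − 1)/9.931 = 1.797
NF = 10 log₁₀(1.797) = 2.54 dB

2.54 dB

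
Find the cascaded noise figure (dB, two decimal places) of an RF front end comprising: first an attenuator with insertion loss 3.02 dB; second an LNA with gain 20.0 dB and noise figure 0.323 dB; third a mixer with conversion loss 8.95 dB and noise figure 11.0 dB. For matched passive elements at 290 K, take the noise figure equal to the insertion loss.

3.79 dB

Convert to linear (a loss of L dB is a gain of −L dB): F_i = 10^(NF_i/10), G_i = 10^(G_i,dB/10)
  Stage 1: F_1 = 10^(3.02/10) = 2.004, G_1 = 10^(−3.02/10) = 0.4989
  Stage 2: F_2 = 10^(0.323/10) = 1.077, G_2 = 10^(20.0/10) = 100.0
  Stage 3: F_3 = 10^(11.0/10) = 12.59, G_3 = 10^(−8.95/10) = 0.1274
Friis cascade:
  F = 2.004 + (1.077 − 1)/0.4989 + (12.59 − 1)/49.89 = 2.392
NF = 10 log₁₀(2.392) = 3.79 dB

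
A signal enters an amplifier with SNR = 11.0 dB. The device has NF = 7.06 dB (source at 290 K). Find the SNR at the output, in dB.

3.94 dB

By definition F = SNR_in/SNR_out, so in dB: SNR_out = SNR_in − NF
SNR_out = 11.0 − 7.06 = 3.94 dB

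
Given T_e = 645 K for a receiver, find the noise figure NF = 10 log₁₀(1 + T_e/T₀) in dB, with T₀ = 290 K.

5.08 dB

F = 1 + T_e/T₀ = 1 + 645/290 = 3.22414
NF = 10 log₁₀(3.22414) = 5.08 dB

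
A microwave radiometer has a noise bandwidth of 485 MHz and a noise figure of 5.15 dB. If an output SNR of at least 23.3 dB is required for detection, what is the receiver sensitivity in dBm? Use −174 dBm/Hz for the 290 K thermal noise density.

−58.7 dBm

Sensitivity = −174 + 10 log₁₀(B) + NF + SNR_min
= −174 + 86.86 + 5.15 + 23.3
= −58.69 dBm → −58.7 dBm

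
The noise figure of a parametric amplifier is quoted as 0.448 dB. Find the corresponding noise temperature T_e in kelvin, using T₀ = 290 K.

31.5 K

F = 10^(0.448/10) = 1.10866
T_e = (F − 1)·T₀ = (1.10866 − 1) × 290 = 31.5 K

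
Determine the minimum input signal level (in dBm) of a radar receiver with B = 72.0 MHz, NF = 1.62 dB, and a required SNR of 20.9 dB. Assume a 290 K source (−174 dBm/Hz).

−72.9 dBm

Sensitivity = −174 + 10 log₁₀(B) + NF + SNR_min
= −174 + 78.57 + 1.62 + 20.9
= −72.91 dBm → −72.9 dBm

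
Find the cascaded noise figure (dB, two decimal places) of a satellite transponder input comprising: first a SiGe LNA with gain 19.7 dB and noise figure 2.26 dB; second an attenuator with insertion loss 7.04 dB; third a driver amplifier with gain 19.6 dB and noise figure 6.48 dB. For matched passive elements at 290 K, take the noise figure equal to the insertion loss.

Convert to linear (a loss of L dB is a gain of −L dB): F_i = 10^(NF_i/10), G_i = 10^(G_i,dB/10)
  Stage 1: F_1 = 10^(2.26/10) = 1.683, G_1 = 10^(19.7/10) = 93.33
  Stage 2: F_2 = 10^(7.04/10) = 5.058, G_2 = 10^(−7.04/10) = 0.1977
  Stage 3: F_3 = 10^(6.48/10) = 4.446, G_3 = 10^(19.6/10) = 91.20
Friis cascade:
  F = 1.683 + (5.058 − 1)/93.33 + (4.446 − 1)/18.45 = 1.913
NF = 10 log₁₀(1.913) = 2.82 dB

2.82 dB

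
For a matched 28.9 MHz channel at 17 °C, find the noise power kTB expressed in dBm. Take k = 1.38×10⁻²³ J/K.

−99.4 dBm

T = 17 °C + 273.15 = 290.15 K
P_n = kTB = 1.38×10⁻²³ × 290.15 × 2.89×10⁷ = 1.16×10⁻¹³ W
In dBm: 10 log₁₀(1.16×10⁻¹³ / 10⁻³) = −99.4 dBm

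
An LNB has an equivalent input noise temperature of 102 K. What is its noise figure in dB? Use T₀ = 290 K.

F = 1 + T_e/T₀ = 1 + 102/290 = 1.35172
NF = 10 log₁₀(1.35172) = 1.31 dB

1.31 dB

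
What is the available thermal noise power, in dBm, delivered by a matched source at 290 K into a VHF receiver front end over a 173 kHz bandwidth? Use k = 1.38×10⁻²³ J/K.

−121.6 dBm

P_n = kTB = 1.38×10⁻²³ × 290 × 1.73×10⁵ = 6.92×10⁻¹⁶ W
In dBm: 10 log₁₀(6.92×10⁻¹⁶ / 10⁻³) = −121.6 dBm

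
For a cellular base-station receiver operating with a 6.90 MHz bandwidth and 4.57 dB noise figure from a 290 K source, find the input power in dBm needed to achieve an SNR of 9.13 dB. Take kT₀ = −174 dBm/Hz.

−91.9 dBm

Sensitivity = −174 + 10 log₁₀(B) + NF + SNR_min
= −174 + 68.39 + 4.57 + 9.13
= −91.91 dBm → −91.9 dBm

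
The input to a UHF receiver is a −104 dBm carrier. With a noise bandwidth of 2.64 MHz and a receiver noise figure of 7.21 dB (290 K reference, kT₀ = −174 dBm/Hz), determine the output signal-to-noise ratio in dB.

−1.4 dB

Noise floor: N = −174 + 10 log₁₀(B) + NF
10 log₁₀(2.64×10⁶) = 64.22 dB
N = −174 + 64.22 + 7.21 = −102.57 dBm
SNR = P_sig − N = −104 − (−102.57) = −1.43 dB → −1.4 dB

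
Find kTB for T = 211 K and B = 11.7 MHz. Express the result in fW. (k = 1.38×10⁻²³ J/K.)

P_n = kTB = 1.38×10⁻²³ × 211 × 1.17×10⁷ = 3.41×10⁻¹⁴ W = 34.1 fW

34.1 fW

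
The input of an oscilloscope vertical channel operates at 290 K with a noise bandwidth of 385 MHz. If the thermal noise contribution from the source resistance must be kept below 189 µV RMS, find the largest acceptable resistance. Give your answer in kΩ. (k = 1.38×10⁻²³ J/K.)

5.80 kΩ

Johnson–Nyquist: V_n = √(4kTRB) ⇒ R = V_n² / (4kTB)
4kTB = 4 × 1.38×10⁻²³ × 290 × 3.85×10⁸ = 6.16×10⁻¹²
R = (1.89×10⁻⁴)² / 6.16×10⁻¹² = 5.80×10³ Ω = 5.80 kΩ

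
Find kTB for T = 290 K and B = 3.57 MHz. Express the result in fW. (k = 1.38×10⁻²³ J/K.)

P_n = kTB = 1.38×10⁻²³ × 290 × 3.57×10⁶ = 1.43×10⁻¹⁴ W = 14.3 fW

14.3 fW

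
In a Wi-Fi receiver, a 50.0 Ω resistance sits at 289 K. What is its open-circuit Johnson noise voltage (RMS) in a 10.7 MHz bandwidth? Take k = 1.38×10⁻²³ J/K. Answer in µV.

V_n = √(4kTRB)
4kTRB = 4 × 1.38×10⁻²³ × 289 × 5.00×10¹ × 1.07×10⁷ = 8.53×10⁻¹² V²
V_n = √(8.53×10⁻¹²) = 2.92×10⁻⁶ V = 2.92 µV

2.92 µV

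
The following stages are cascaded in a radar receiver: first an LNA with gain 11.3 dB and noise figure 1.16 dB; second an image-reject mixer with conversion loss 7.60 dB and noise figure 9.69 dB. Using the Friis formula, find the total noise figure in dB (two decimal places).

Convert to linear (a loss of L dB is a gain of −L dB): F_i = 10^(NF_i/10), G_i = 10^(G_i,dB/10)
  Stage 1: F_1 = 10^(1.16/10) = 1.306, G_1 = 10^(11.3/10) = 13.49
  Stage 2: F_2 = 10^(9.69/10) = 9.311, G_2 = 10^(−7.60/10) = 0.1738
Friis cascade:
  F = 1.306 + (9.311 − 1)/13.49 = 1.922
NF = 10 log₁₀(1.922) = 2.84 dB

2.84 dB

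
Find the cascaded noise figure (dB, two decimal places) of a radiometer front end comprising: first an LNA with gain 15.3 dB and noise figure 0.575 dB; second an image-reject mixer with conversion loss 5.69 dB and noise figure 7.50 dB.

Convert to linear (a loss of L dB is a gain of −L dB): F_i = 10^(NF_i/10), G_i = 10^(G_i,dB/10)
  Stage 1: F_1 = 10^(0.575/10) = 1.142, G_1 = 10^(15.3/10) = 33.88
  Stage 2: F_2 = 10^(7.50/10) = 5.623, G_2 = 10^(−5.69/10) = 0.2698
Friis cascade:
  F = 1.142 + (5.623 − 1)/33.88 = 1.278
NF = 10 log₁₀(1.278) = 1.07 dB

1.07 dB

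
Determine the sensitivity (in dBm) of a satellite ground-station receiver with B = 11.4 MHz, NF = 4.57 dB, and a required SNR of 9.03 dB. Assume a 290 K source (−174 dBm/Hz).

−89.8 dBm

Sensitivity = −174 + 10 log₁₀(B) + NF + SNR_min
= −174 + 70.57 + 4.57 + 9.03
= −89.83 dBm → −89.8 dBm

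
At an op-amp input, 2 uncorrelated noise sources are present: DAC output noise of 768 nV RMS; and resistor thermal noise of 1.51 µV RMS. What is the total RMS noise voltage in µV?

Uncorrelated sources add in power (mean-square): V_tot = √(ΣV_i²)
V_tot = √[(7.68×10⁻⁷)² + (1.51×10⁻⁶)²] = 1.69×10⁻⁶ V = 1.69 µV

1.69 µV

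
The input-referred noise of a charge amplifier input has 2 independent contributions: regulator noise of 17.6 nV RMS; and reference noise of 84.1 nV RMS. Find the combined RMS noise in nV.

Uncorrelated sources add in power (mean-square): V_tot = √(ΣV_i²)
V_tot = √[(1.76×10⁻⁸)² + (8.41×10⁻⁸)²] = 8.59×10⁻⁸ V = 85.9 nV

85.9 nV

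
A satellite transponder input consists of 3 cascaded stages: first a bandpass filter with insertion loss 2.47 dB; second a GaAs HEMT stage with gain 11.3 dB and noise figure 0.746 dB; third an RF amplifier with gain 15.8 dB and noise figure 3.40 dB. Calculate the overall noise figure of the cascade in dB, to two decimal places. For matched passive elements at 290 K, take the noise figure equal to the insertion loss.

Convert to linear (a loss of L dB is a gain of −L dB): F_i = 10^(NF_i/10), G_i = 10^(G_i,dB/10)
  Stage 1: F_1 = 10^(2.47/10) = 1.766, G_1 = 10^(−2.47/10) = 0.5662
  Stage 2: F_2 = 10^(0.746/10) = 1.187, G_2 = 10^(11.3/10) = 13.49
  Stage 3: F_3 = 10^(3.40/10) = 2.188, G_3 = 10^(15.8/10) = 38.02
Friis cascade:
  F = 1.766 + (1.187 − 1)/0.5662 + (2.188 − 1)/7.638 = 2.253
NF = 10 log₁₀(2.253) = 3.53 dB

3.53 dB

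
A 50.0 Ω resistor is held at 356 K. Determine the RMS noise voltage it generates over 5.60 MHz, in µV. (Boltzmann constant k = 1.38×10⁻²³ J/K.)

V_n = √(4kTRB)
4kTRB = 4 × 1.38×10⁻²³ × 356 × 5.00×10¹ × 5.60×10⁶ = 5.50×10⁻¹² V²
V_n = √(5.50×10⁻¹²) = 2.35×10⁻⁶ V = 2.35 µV

2.35 µV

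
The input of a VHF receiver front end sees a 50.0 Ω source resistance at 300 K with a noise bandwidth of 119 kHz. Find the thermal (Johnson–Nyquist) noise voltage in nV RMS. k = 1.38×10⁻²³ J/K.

314 nV

V_n = √(4kTRB)
4kTRB = 4 × 1.38×10⁻²³ × 300 × 5.00×10¹ × 1.19×10⁵ = 9.85×10⁻¹⁴ V²
V_n = √(9.85×10⁻¹⁴) = 3.14×10⁻⁷ V = 314 nV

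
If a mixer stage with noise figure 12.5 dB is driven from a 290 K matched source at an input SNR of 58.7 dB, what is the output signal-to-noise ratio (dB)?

By definition F = SNR_in/SNR_out, so in dB: SNR_out = SNR_in − NF
SNR_out = 58.7 − 12.5 = 46.2 dB

46.2 dB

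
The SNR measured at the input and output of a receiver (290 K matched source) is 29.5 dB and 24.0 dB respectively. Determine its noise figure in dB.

5.5 dB

NF (dB) = SNR_in(dB) − SNR_out(dB) when the source is at T₀
NF = 29.5 − 24.0 = 5.5 dB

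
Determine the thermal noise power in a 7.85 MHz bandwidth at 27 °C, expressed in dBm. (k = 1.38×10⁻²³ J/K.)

T = 27 °C + 273.15 = 300.15 K
P_n = kTB = 1.38×10⁻²³ × 300.15 × 7.85×10⁶ = 3.25×10⁻¹⁴ W
In dBm: 10 log₁₀(3.25×10⁻¹⁴ / 10⁻³) = −104.9 dBm

−104.9 dBm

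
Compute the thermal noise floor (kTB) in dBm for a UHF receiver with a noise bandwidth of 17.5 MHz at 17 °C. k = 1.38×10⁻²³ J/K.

−101.5 dBm

T = 17 °C + 273.15 = 290.15 K
P_n = kTB = 1.38×10⁻²³ × 290.15 × 1.75×10⁷ = 7.01×10⁻¹⁴ W
In dBm: 10 log₁₀(7.01×10⁻¹⁴ / 10⁻³) = −101.5 dBm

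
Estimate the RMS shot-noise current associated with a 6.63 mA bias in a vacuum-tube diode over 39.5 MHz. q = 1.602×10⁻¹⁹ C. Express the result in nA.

290 nA

I_n = √(2qI·B)
2qI·B = 2 × 1.602×10⁻¹⁹ × 6.63×10⁻³ × 3.95×10⁷ = 8.39×10⁻¹⁴ A²
I_n = √(8.39×10⁻¹⁴) = 2.90×10⁻⁷ A = 290 nA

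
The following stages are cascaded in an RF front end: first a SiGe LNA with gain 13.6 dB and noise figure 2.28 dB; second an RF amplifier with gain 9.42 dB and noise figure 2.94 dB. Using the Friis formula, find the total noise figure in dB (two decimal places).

2.39 dB

Convert to linear (a loss of L dB is a gain of −L dB): F_i = 10^(NF_i/10), G_i = 10^(G_i,dB/10)
  Stage 1: F_1 = 10^(2.28/10) = 1.690, G_1 = 10^(13.6/10) = 22.91
  Stage 2: F_2 = 10^(2.94/10) = 1.968, G_2 = 10^(9.42/10) = 8.750
Friis cascade:
  F = 1.690 + (1.968 − 1)/22.91 = 1.733
NF = 10 log₁₀(1.733) = 2.39 dB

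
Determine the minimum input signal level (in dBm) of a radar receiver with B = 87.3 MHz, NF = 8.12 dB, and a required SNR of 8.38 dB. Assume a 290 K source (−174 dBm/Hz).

Sensitivity = −174 + 10 log₁₀(B) + NF + SNR_min
= −174 + 79.41 + 8.12 + 8.38
= −78.09 dBm → −78.1 dBm

−78.1 dBm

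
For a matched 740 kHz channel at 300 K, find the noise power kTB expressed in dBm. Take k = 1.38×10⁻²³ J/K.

−115.1 dBm

P_n = kTB = 1.38×10⁻²³ × 300 × 7.40×10⁵ = 3.06×10⁻¹⁵ W
In dBm: 10 log₁₀(3.06×10⁻¹⁵ / 10⁻³) = −115.1 dBm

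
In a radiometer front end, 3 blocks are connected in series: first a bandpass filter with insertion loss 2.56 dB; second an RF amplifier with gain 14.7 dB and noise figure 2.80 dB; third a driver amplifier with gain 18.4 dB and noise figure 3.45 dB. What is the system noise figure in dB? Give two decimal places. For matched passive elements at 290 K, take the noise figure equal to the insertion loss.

Convert to linear (a loss of L dB is a gain of −L dB): F_i = 10^(NF_i/10), G_i = 10^(G_i,dB/10)
  Stage 1: F_1 = 10^(2.56/10) = 1.803, G_1 = 10^(−2.56/10) = 0.5546
  Stage 2: F_2 = 10^(2.80/10) = 1.905, G_2 = 10^(14.7/10) = 29.51
  Stage 3: F_3 = 10^(3.45/10) = 2.213, G_3 = 10^(18.4/10) = 69.18
Friis cascade:
  F = 1.803 + (1.905 − 1)/0.5546 + (2.213 − 1)/16.37 = 3.510
NF = 10 log₁₀(3.510) = 5.45 dB

5.45 dB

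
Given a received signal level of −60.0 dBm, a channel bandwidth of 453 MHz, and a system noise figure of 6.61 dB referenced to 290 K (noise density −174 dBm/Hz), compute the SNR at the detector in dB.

20.8 dB

Noise floor: N = −174 + 10 log₁₀(B) + NF
10 log₁₀(4.53×10⁸) = 86.56 dB
N = −174 + 86.56 + 6.61 = −80.83 dBm
SNR = P_sig − N = −60.0 − (−80.83) = 20.83 dB → 20.8 dB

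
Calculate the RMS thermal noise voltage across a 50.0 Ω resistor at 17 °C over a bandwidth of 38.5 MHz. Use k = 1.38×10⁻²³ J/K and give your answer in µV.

T = 17 °C + 273.15 = 290.15 K
V_n = √(4kTRB)
4kTRB = 4 × 1.38×10⁻²³ × 290.15 × 5.00×10¹ × 3.85×10⁷ = 3.08×10⁻¹¹ V²
V_n = √(3.08×10⁻¹¹) = 5.55×10⁻⁶ V = 5.55 µV

5.55 µV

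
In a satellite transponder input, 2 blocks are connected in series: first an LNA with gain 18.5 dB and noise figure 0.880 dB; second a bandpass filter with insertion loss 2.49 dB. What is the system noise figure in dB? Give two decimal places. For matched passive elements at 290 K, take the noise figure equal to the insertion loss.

Convert to linear (a loss of L dB is a gain of −L dB): F_i = 10^(NF_i/10), G_i = 10^(G_i,dB/10)
  Stage 1: F_1 = 10^(0.880/10) = 1.225, G_1 = 10^(18.5/10) = 70.79
  Stage 2: F_2 = 10^(2.49/10) = 1.774, G_2 = 10^(−2.49/10) = 0.5636
Friis cascade:
  F = 1.225 + (1.774 − 1)/70.79 = 1.236
NF = 10 log₁₀(1.236) = 0.92 dB

0.92 dB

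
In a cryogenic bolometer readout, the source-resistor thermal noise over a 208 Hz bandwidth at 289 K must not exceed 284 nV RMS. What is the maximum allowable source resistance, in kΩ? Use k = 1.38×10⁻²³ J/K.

Johnson–Nyquist: V_n = √(4kTRB) ⇒ R = V_n² / (4kTB)
4kTB = 4 × 1.38×10⁻²³ × 289 × 2.08×10² = 3.32×10⁻¹⁸
R = (2.84×10⁻⁷)² / 3.32×10⁻¹⁸ = 2.43×10⁴ Ω = 24.3 kΩ

24.3 kΩ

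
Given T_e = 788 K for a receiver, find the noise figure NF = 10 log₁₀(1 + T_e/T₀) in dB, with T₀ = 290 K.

5.70 dB

F = 1 + T_e/T₀ = 1 + 788/290 = 3.71724
NF = 10 log₁₀(3.71724) = 5.70 dB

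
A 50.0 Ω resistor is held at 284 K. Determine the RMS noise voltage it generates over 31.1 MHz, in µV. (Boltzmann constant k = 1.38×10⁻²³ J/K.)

V_n = √(4kTRB)
4kTRB = 4 × 1.38×10⁻²³ × 284 × 5.00×10¹ × 3.11×10⁷ = 2.44×10⁻¹¹ V²
V_n = √(2.44×10⁻¹¹) = 4.94×10⁻⁶ V = 4.94 µV

4.94 µV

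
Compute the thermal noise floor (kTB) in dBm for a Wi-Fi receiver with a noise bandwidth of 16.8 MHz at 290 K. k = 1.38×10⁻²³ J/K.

−101.7 dBm

P_n = kTB = 1.38×10⁻²³ × 290 × 1.68×10⁷ = 6.72×10⁻¹⁴ W
In dBm: 10 log₁₀(6.72×10⁻¹⁴ / 10⁻³) = −101.7 dBm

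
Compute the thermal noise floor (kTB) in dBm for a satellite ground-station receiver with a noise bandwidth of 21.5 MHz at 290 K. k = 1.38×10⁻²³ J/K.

−100.7 dBm

P_n = kTB = 1.38×10⁻²³ × 290 × 2.15×10⁷ = 8.60×10⁻¹⁴ W
In dBm: 10 log₁₀(8.60×10⁻¹⁴ / 10⁻³) = −100.7 dBm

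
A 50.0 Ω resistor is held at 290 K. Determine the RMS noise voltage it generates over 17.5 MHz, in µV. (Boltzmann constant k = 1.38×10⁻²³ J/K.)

V_n = √(4kTRB)
4kTRB = 4 × 1.38×10⁻²³ × 290 × 5.00×10¹ × 1.75×10⁷ = 1.40×10⁻¹¹ V²
V_n = √(1.40×10⁻¹¹) = 3.74×10⁻⁶ V = 3.74 µV

3.74 µV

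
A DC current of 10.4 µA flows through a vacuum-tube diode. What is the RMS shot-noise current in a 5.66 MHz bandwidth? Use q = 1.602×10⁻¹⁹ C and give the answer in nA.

4.34 nA

I_n = √(2qI·B)
2qI·B = 2 × 1.602×10⁻¹⁹ × 1.04×10⁻⁵ × 5.66×10⁶ = 1.89×10⁻¹⁷ A²
I_n = √(1.89×10⁻¹⁷) = 4.34×10⁻⁹ A = 4.34 nA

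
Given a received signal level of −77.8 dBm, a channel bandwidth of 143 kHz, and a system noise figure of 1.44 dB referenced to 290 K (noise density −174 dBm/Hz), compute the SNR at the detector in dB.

43.2 dB

Noise floor: N = −174 + 10 log₁₀(B) + NF
10 log₁₀(1.43×10⁵) = 51.55 dB
N = −174 + 51.55 + 1.44 = −121.01 dBm
SNR = P_sig − N = −77.8 − (−121.01) = 43.21 dB → 43.2 dB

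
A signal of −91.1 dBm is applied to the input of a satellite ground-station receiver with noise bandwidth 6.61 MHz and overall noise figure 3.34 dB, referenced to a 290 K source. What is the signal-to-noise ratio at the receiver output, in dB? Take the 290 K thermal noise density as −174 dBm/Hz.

11.4 dB

Noise floor: N = −174 + 10 log₁₀(B) + NF
10 log₁₀(6.61×10⁶) = 68.2 dB
N = −174 + 68.2 + 3.34 = −102.46 dBm
SNR = P_sig − N = −91.1 − (−102.46) = 11.36 dB → 11.4 dB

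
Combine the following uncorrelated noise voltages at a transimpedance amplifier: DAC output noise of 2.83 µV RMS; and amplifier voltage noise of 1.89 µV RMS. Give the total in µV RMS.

3.40 µV

Uncorrelated sources add in power (mean-square): V_tot = √(ΣV_i²)
V_tot = √[(2.83×10⁻⁶)² + (1.89×10⁻⁶)²] = 3.40×10⁻⁶ V = 3.40 µV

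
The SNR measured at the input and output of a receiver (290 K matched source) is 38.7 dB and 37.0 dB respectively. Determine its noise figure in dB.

1.7 dB

NF (dB) = SNR_in(dB) − SNR_out(dB) when the source is at T₀
NF = 38.7 − 37.0 = 1.7 dB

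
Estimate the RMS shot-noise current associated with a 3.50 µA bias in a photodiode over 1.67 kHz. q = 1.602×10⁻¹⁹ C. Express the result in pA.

I_n = √(2qI·B)
2qI·B = 2 × 1.602×10⁻¹⁹ × 3.50×10⁻⁶ × 1.67×10³ = 1.87×10⁻²¹ A²
I_n = √(1.87×10⁻²¹) = 4.33×10⁻¹¹ A = 43.3 pA

43.3 pA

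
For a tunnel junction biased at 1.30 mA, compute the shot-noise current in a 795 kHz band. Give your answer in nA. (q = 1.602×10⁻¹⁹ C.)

I_n = √(2qI·B)
2qI·B = 2 × 1.602×10⁻¹⁹ × 1.30×10⁻³ × 7.95×10⁵ = 3.31×10⁻¹⁶ A²
I_n = √(3.31×10⁻¹⁶) = 1.82×10⁻⁸ A = 18.2 nA

18.2 nA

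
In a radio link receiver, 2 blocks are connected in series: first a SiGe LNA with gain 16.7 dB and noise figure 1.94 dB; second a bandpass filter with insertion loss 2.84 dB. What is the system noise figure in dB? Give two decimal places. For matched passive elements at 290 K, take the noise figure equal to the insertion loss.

Convert to linear (a loss of L dB is a gain of −L dB): F_i = 10^(NF_i/10), G_i = 10^(G_i,dB/10)
  Stage 1: F_1 = 10^(1.94/10) = 1.563, G_1 = 10^(16.7/10) = 46.77
  Stage 2: F_2 = 10^(2.84/10) = 1.923, G_2 = 10^(−2.84/10) = 0.5200
Friis cascade:
  F = 1.563 + (1.923 − 1)/46.77 = 1.583
NF = 10 log₁₀(1.583) = 1.99 dB

1.99 dB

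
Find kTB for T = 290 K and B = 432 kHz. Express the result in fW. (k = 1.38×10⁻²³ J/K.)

1.73 fW

P_n = kTB = 1.38×10⁻²³ × 290 × 4.32×10⁵ = 1.73×10⁻¹⁵ W = 1.73 fW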